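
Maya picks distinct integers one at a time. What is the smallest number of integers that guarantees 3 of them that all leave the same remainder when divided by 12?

25

The 12 residue classes mod 12 are the pigeonholes.
With 24 integers one could put 2 in each residue class and have no class reach 3.
The 25th integer pushes some class to 3, so 12·2 + 1 = 25.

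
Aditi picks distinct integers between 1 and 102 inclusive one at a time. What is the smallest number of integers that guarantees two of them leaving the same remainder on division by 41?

42

By pigeonhole, the 41 residue classes mod 41 are the pigeonholes.
With 41 integers one could put 1 in each residue class and have no class reach 2.
The 42nd integer pushes some class to 2, so 41·1 + 1 = 42.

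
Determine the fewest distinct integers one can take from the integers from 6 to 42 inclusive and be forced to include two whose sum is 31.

Two chosen integers sum to 31 exactly when both halves of some pair {x, 31−x} with 6 ≤ x ≤ 31−x ≤ 25 are chosen — 10 such pairs.
The remaining 17 elements (those with no distinct partner in range) can never complete a 31-sum, so the worst case takes all of them and one from each pair: 17 + 10 = 27.
The 28th integer has to be the second member of some pair, so 27 + 1 = 28.

28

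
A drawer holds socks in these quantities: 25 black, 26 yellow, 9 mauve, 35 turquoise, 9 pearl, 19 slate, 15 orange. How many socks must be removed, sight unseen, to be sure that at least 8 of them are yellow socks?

120

In the worst case for collecting yellow socks, every non-yellow sock comes out first.
There are 25 + 9 + 35 + 9 + 19 + 15 = 112 non-yellow socks altogether.
After those, each further sock must be yellow, so 112 + 8 = 120 draws guarantee 8 yellow socks.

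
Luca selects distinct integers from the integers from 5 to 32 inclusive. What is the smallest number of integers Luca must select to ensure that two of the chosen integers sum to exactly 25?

21

A set avoiding the sum 25 can contain at most one of each pair {x, 25−x}, plus the 12 elements whose complement lies outside the range.
The integers 13, …, 32 (20 of them) are such a set: any two sum to at least 13+14 = 27 > 25.
By the pigeonhole principle, any 21st integer completes one of the 8 pairs, so 21 choices force a sum of 25.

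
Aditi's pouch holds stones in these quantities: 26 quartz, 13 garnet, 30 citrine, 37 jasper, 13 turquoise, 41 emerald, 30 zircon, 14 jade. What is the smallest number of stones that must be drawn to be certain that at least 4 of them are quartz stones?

In the worst case for collecting quartz stones, every non-quartz stone comes out first.
There are 13 + 30 + 37 + 13 + 41 + 30 + 14 = 178 non-quartz stones altogether.
After those, each further stone must be quartz, so 178 + 4 = 182 draws guarantee 4 quartz stones.

182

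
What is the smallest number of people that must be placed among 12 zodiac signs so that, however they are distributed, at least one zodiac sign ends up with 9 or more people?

97

With 96 people one could put exactly 8 in each of the 12 zodiac signs, and no zodiac sign would reach 9.
By the pigeonhole principle, one more person must land in a zodiac sign that already has 8, giving it 9.
So 12 × 8 + 1 = 97 people are required.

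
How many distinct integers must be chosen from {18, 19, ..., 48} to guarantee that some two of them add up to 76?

Group the elements by complementary pair {x, 76−x}: {28,48}, {29,47}, {30,46}, …, giving 10 two-element pairs, the single value 38 (it cannot pair with itself since the integers are distinct), and 10 integers whose partner 76−x falls outside [18,48].
Treating each of those 21 groups as a pigeonhole, one can pick one integer per group — 21 integers — with no two summing to 76.
The 22nd integer lands in an occupied pair, forcing a sum of 76.

22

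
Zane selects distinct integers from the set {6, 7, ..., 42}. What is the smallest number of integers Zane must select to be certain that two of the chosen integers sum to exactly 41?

A set avoiding the sum 41 can contain at most one of each pair {x, 41−x}, plus the 7 elements whose complement lies outside the range.
The integers 21, …, 42 (22 of them) are such a set: any two sum to at least 21+22 = 43 > 41.
Pigeonhole: any 23rd integer completes one of the 15 pairs, so 23 choices force a sum of 41.

23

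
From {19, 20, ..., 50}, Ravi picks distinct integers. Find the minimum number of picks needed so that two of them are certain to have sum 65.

Group the elements by complementary pair {x, 65−x}: {19,46}, {20,45}, {21,44}, …, giving 14 two-element pairs and 4 integers whose partner 65−x falls outside [19,50].
By the pigeonhole principle, treating each of those 18 groups as a pigeonhole, one can pick one integer per group — 18 integers — with no two summing to 65.
The 19th integer lands in an occupied pair, forcing a sum of 65.

19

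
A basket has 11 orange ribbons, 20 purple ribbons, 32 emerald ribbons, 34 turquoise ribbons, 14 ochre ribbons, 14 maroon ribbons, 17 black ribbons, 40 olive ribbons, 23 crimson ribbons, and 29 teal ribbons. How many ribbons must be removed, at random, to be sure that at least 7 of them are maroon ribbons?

227

In the worst case for collecting maroon ribbons, every non-maroon ribbon comes out first.
There are 11 + 20 + 32 + 34 + 14 + 17 + 40 + 23 + 29 = 220 non-maroon ribbons altogether.
After those, each further ribbon must be maroon, so 220 + 7 = 227 draws guarantee 7 maroon ribbons.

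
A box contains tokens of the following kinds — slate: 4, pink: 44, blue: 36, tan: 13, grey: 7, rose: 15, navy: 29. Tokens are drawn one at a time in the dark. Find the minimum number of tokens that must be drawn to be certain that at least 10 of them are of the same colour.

57

An adversary could hand out at most 9 tokens per colour (slate, grey run out sooner): 4 + 9 + 9 + 9 + 7 + 9 + 9 = 56 tokens and still no colour has 10.
Pigeonhole: one more token lands in a colour already at 9, so 57 draws are enough and 56 are not.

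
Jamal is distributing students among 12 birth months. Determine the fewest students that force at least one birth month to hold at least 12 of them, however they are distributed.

133

With 132 students one could put exactly 11 in each of the 12 birth months, and no birth month would reach 12.
Pigeonhole: one more student must land in a birth month that already has 11, giving it 12.
So 12 × 11 + 1 = 133 students are required.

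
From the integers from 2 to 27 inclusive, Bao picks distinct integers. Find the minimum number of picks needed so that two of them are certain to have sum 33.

Group the elements by complementary pair {x, 33−x}: {6,27}, {7,26}, {8,25}, …, giving 11 two-element pairs and 4 integers whose partner 33−x falls outside [2,27].
By pigeonhole, treating each of those 15 groups as a pigeonhole, one can pick one integer per group — 15 integers — with no two summing to 33.
The 16th integer lands in an occupied pair, forcing a sum of 33.

16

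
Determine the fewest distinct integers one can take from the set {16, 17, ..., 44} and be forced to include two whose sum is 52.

A set avoiding the sum 52 can contain at most one of each pair {x, 52−x}, plus the 9 elements whose complement lies outside the range or equal to its own complement.
The integers 26, …, 44 (19 of them) are such a set: any two sum to at least 26+27 = 53 > 52.
Any 20th integer completes one of the 10 pairs, so 20 choices force a sum of 52.

20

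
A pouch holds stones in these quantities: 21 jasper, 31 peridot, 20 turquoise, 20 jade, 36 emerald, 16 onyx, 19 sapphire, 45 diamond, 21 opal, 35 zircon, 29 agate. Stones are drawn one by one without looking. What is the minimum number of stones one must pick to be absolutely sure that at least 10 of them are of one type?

Put each drawn stone into a box by type. The largest draw with every box below 10 takes min(count, 9) from each type.
Σ min(cᵢ, 9) = 9 + 9 + 9 + 9 + 9 + 9 + 9 + 9 + 9 + 9 + 9 = 99.
Draw number 99 + 1 = 100 must push one box to 10.

100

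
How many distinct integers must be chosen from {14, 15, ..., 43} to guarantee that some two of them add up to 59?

Two chosen integers sum to 59 exactly when both halves of some pair {x, 59−x} with 16 ≤ x ≤ 59−x ≤ 43 are chosen — 14 such pairs.
The remaining 2 elements (those with no distinct partner in range) can never complete a 59-sum, so the worst case takes all of them and one from each pair: 2 + 14 = 16.
By the pigeonhole principle, the 17th integer has to be the second member of some pair, so 16 + 1 = 17.

17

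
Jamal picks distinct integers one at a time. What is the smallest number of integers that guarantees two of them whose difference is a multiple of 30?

Integers whose pairwise differences are multiples of 30 are exactly those sharing a remainder mod 30. The 30 residue classes mod 30 are the pigeonholes.
With 30 integers one could put 1 in each residue class and have no class reach 2.
The 31st integer pushes some class to 2, so 30·1 + 1 = 31.

31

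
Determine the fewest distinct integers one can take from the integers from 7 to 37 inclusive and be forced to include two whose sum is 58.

Two chosen integers sum to 58 exactly when both halves of some pair {x, 58−x} with 21 ≤ x ≤ 58−x ≤ 37 are chosen — 8 such pairs.
The remaining 15 elements (those with no distinct partner in range) can never complete a 58-sum, so the worst case takes all of them and one from each pair: 15 + 8 = 23.
By pigeonhole, the 24th integer has to be the second member of some pair, so 23 + 1 = 24.

24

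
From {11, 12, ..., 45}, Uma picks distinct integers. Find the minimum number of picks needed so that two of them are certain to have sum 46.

24

Group the elements by complementary pair {x, 46−x}: {11,35}, {12,34}, {13,33}, …, giving 12 two-element pairs, the single value 23 (it cannot pair with itself since the integers are distinct), and 10 integers whose partner 46−x falls outside [11,45].
By the pigeonhole principle, treating each of those 23 groups as a pigeonhole, one can pick one integer per group — 23 integers — with no two summing to 46.
The 24th integer lands in an occupied pair, forcing a sum of 46.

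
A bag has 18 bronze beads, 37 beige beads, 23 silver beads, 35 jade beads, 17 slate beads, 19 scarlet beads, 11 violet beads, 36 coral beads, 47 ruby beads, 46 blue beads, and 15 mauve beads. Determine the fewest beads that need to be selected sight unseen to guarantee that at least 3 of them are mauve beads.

In the worst case for collecting mauve beads, every non-mauve bead comes out first.
There are 18 + 37 + 23 + 35 + 17 + 19 + 11 + 36 + 47 + 46 = 289 non-mauve beads altogether.
After those, each further bead must be mauve, so 289 + 3 = 292 draws guarantee 3 mauve beads.

292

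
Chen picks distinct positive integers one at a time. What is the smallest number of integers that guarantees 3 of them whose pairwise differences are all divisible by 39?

79

Integers whose pairwise differences are multiples of 39 are exactly those sharing a remainder mod 39. By pigeonhole, the 39 residue classes mod 39 are the pigeonholes.
With 78 integers one could put 2 in each residue class and have no class reach 3.
The 79th integer pushes some class to 3, so 39·2 + 1 = 79.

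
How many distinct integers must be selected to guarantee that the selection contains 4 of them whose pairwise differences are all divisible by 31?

Integers whose pairwise differences are multiples of 31 are exactly those sharing a remainder mod 31. Pigeonhole: the 31 residue classes mod 31 are the pigeonholes.
With 93 integers one could put 3 in each residue class and have no class reach 4.
The 94th integer pushes some class to 4, so 31·3 + 1 = 94.

94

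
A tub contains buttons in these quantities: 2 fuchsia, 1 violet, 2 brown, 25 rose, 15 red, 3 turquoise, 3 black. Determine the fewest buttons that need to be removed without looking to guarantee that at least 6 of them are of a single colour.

By pigeonhole, put each drawn button into a box by colour. The largest draw with every box below 6 takes min(count, 5) from each colour; colours with fewer than 5 contribute all they have.
Σ min(cᵢ, 5) = 2 + 1 + 2 + 5 + 5 + 3 + 3 = 21.
Draw number 21 + 1 = 22 must push one box to 6.

22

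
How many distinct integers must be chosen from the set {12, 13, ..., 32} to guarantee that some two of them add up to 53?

Two chosen integers sum to 53 exactly when both halves of some pair {x, 53−x} with 21 ≤ x ≤ 53−x ≤ 32 are chosen — 6 such pairs.
The remaining 9 elements (those with no distinct partner in range) can never complete a 53-sum, so the worst case takes all of them and one from each pair: 9 + 6 = 15.
The 16th integer has to be the second member of some pair, so 15 + 1 = 16.

16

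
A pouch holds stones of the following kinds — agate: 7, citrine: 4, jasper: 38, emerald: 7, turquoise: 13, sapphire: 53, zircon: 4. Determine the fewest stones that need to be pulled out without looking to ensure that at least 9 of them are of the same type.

47

Pigeonhole: put each drawn stone into a box by type. The largest draw with every box below 9 takes min(count, 8) from each type; types with fewer than 8 contribute all they have.
Σ min(cᵢ, 8) = 7 + 4 + 8 + 7 + 8 + 8 + 4 = 46.
Draw number 46 + 1 = 47 must push one box to 9.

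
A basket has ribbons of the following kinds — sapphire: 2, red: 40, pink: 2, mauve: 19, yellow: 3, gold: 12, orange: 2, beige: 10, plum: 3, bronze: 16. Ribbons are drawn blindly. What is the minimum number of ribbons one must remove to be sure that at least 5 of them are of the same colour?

33

The 10 colours are the holes; the ribbons drawn are the pigeons.
To avoid 5 of any one colour, the worst case takes at most 4 of each colour, or every ribbon of a colour that has fewer than 4.
That gives 2 + 4 + 2 + 4 + 3 + 4 + 2 + 4 + 3 + 4 = 32 ribbons with no colour reaching 5.
The next ribbon forces some colour to 5, so 32 + 1 = 33.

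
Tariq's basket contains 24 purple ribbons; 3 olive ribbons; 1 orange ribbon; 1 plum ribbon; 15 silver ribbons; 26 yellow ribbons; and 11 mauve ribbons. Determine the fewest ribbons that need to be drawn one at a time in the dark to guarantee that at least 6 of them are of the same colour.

An adversary could hand out at most 5 ribbons per colour (olive, orange, plum run out sooner): 5 + 3 + 1 + 1 + 5 + 5 + 5 = 25 ribbons and still no colour has 6.
One more ribbon lands in a colour already at 5, so 26 draws are enough and 25 are not.

26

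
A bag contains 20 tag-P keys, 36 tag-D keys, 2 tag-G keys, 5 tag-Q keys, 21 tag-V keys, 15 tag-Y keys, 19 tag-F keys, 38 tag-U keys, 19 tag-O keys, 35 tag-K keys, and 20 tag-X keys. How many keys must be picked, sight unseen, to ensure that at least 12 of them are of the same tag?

By the pigeonhole principle, put each drawn key into a box by tag. The largest draw with every box below 12 takes min(count, 11) from each tag; tags with fewer than 11 contribute all they have.
Σ min(cᵢ, 11) = 11 + 11 + 2 + 5 + 11 + 11 + 11 + 11 + 11 + 11 + 11 = 106.
Draw number 106 + 1 = 107 must push one box to 12.

107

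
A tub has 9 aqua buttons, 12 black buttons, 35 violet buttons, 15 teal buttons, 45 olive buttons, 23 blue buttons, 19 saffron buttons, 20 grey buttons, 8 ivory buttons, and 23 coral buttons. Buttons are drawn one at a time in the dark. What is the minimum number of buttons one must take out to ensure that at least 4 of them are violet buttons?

178

In the worst case for collecting violet buttons, every non-violet button comes out first.
There are 9 + 12 + 15 + 45 + 23 + 19 + 20 + 8 + 23 = 174 non-violet buttons altogether.
After those, each further button must be violet, so 174 + 4 = 178 draws guarantee 4 violet buttons.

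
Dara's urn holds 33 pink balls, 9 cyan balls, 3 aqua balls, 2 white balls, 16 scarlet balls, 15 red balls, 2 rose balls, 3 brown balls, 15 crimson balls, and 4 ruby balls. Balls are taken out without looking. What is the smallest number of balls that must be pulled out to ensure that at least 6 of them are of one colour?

By the pigeonhole principle, put each drawn ball into a box by colour. The largest draw with every box below 6 takes min(count, 5) from each colour; colours with fewer than 5 contribute all they have.
Σ min(cᵢ, 5) = 5 + 5 + 3 + 2 + 5 + 5 + 2 + 3 + 5 + 4 = 39.
Draw number 39 + 1 = 40 must push one box to 6.

40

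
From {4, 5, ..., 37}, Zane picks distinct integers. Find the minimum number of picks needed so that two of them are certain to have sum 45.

20

A set avoiding the sum 45 can contain at most one of each pair {x, 45−x}, plus the 4 elements whose complement lies outside the range.
The integers 4, …, 22 (19 of them) are such a set: any two sum to at least 4+5 = 9 and at most 21+22 = 43 < 45.
By pigeonhole, any 20th integer completes one of the 15 pairs, so 20 choices force a sum of 45.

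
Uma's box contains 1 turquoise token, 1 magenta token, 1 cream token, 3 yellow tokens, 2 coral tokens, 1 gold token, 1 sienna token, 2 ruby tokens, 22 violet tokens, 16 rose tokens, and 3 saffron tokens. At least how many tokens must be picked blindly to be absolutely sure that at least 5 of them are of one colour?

By pigeonhole, the 11 colours are the holes; the tokens drawn are the pigeons.
To avoid 5 of any one colour, the worst case takes at most 4 of each colour, or every token of a colour that has fewer than 4.
That gives 1 + 1 + 1 + 3 + 2 + 1 + 1 + 2 + 4 + 4 + 3 = 23 tokens with no colour reaching 5.
The next token forces some colour to 5, so 23 + 1 = 24.

24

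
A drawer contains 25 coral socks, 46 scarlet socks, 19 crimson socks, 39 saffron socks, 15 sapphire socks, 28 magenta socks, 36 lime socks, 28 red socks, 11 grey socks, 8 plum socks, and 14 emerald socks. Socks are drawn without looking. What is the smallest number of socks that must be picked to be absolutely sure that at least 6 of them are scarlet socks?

In the worst case for collecting scarlet socks, every non-scarlet sock comes out first.
There are 25 + 19 + 39 + 15 + 28 + 36 + 28 + 11 + 8 + 14 = 223 non-scarlet socks altogether.
After those, each further sock must be scarlet, so 223 + 6 = 229 draws guarantee 6 scarlet socks.

229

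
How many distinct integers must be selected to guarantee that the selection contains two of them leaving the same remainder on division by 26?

27

By the pigeonhole principle, the 26 residue classes mod 26 are the pigeonholes.
With 26 integers one could put 1 in each residue class and have no class reach 2.
The 27th integer pushes some class to 2, so 26·1 + 1 = 27.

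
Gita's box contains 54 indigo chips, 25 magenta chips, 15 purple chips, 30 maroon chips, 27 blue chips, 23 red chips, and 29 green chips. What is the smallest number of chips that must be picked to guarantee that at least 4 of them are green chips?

178

In the worst case for collecting green chips, every non-green chip comes out first.
There are 54 + 25 + 15 + 30 + 27 + 23 = 174 non-green chips altogether.
After those, each further chip must be green, so 174 + 4 = 178 draws guarantee 4 green chips.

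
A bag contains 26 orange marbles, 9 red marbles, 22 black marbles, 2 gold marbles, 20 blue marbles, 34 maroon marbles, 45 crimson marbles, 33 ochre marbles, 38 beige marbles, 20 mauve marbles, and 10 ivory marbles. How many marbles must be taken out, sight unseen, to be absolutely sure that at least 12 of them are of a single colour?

110

By the pigeonhole principle, the 11 colours are the holes; the marbles drawn are the pigeons.
To avoid 12 of any one colour, the worst case takes at most 11 of each colour, or every marble of a colour that has fewer than 11.
That gives 11 + 9 + 11 + 2 + 11 + 11 + 11 + 11 + 11 + 11 + 10 = 109 marbles with no colour reaching 12.
The next marble forces some colour to 12, so 109 + 1 = 110.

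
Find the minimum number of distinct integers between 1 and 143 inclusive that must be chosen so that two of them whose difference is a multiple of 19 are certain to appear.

20

Integers whose pairwise differences are multiples of 19 are exactly those sharing a remainder mod 19. The 19 residue classes mod 19 are the pigeonholes.
With 19 integers one could put 1 in each residue class and have no class reach 2.
The 20th integer pushes some class to 2, so 19·1 + 1 = 20.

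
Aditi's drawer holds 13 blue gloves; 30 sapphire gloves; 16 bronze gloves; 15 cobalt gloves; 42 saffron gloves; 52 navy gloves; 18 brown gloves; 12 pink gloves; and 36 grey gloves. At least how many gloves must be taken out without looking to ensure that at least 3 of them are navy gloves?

In the worst case for collecting navy gloves, every non-navy glove comes out first.
There are 13 + 30 + 16 + 15 + 42 + 18 + 12 + 36 = 182 non-navy gloves altogether.
After those, each further glove must be navy, so 182 + 3 = 185 draws guarantee 3 navy gloves.

185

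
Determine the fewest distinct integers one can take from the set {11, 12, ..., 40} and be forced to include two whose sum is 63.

22

Group the elements by complementary pair {x, 63−x}: {23,40}, {24,39}, {25,38}, …, giving 9 two-element pairs and 12 integers whose partner 63−x falls outside [11,40].
By the pigeonhole principle, treating each of those 21 groups as a pigeonhole, one can pick one integer per group — 21 integers — with no two summing to 63.
The 22nd integer lands in an occupied pair, forcing a sum of 63.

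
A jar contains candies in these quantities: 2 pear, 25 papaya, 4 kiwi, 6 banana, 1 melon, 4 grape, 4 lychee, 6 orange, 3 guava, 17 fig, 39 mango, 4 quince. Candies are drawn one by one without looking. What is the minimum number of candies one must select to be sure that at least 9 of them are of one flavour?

An adversary could hand out at most 8 candies per flavour (9 flavours run out sooner): 2 + 8 + 4 + 6 + 1 + 4 + 4 + 6 + 3 + 8 + 8 + 4 = 58 candies and still no flavour has 9.
One more candy lands in a flavour already at 8, so 59 draws are enough and 58 are not.

59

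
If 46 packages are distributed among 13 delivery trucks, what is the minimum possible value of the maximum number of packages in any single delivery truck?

The 13 delivery trucks are the holes and the 46 packages are the pigeons.
If every delivery truck held at most 3 packages, the total would be at most 13 × 3 = 39, which is less than 46.
So some delivery truck holds at least ⌈46/13⌉ = 4 packages.

4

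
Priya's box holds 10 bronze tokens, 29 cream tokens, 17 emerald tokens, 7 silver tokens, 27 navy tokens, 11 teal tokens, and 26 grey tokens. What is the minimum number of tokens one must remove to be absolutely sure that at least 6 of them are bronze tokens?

In the worst case for collecting bronze tokens, every non-bronze token comes out first.
There are 29 + 17 + 7 + 27 + 11 + 26 = 117 non-bronze tokens altogether.
After those, each further token must be bronze, so 117 + 6 = 123 draws guarantee 6 bronze tokens.

123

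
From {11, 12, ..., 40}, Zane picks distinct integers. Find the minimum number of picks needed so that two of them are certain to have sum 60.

Two chosen integers sum to 60 exactly when both halves of some pair {x, 60−x} with 20 ≤ x ≤ 60−x ≤ 40 are chosen — 10 such pairs.
The remaining 10 elements (those with no distinct partner in range) can never complete a 60-sum, so the worst case takes all of them and one from each pair: 10 + 10 = 20.
The 21st integer has to be the second member of some pair, so 20 + 1 = 21.

21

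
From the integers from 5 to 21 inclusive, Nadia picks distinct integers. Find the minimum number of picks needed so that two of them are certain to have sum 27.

10

A set avoiding the sum 27 can contain at most one of each pair {x, 27−x}, plus the 1 element whose complement lies outside the range.
The integers 5, …, 13 (9 of them) are such a set: any two sum to at least 5+6 = 11 and at most 12+13 = 25 < 27.
By pigeonhole, any 10th integer completes one of the 8 pairs, so 10 choices force a sum of 27.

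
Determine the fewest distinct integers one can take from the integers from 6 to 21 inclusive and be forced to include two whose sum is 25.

Group the elements by complementary pair {x, 25−x}: {6,19}, {7,18}, {8,17}, …, giving 7 two-element pairs and 2 integers whose partner 25−x falls outside [6,21].
Treating each of those 9 groups as a pigeonhole, one can pick one integer per group — 9 integers — with no two summing to 25.
The 10th integer lands in an occupied pair, forcing a sum of 25.

10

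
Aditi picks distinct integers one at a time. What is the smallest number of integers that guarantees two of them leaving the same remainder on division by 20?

21

The 20 residue classes mod 20 are the pigeonholes.
With 20 integers one could put 1 in each residue class and have no class reach 2.
The 21st integer pushes some class to 2, so 20·1 + 1 = 21.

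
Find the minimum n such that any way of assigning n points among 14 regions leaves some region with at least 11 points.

141

With 140 points one could put exactly 10 in each of the 14 regions, and no region would reach 11.
One more point must land in a region that already has 10, giving it 11.
So 14 × 10 + 1 = 141 points are required.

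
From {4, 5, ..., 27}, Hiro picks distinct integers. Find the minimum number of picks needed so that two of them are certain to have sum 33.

A set avoiding the sum 33 can contain at most one of each pair {x, 33−x}, plus the 2 elements whose complement lies outside the range.
The integers 4, …, 16 (13 of them) are such a set: any two sum to at least 4+5 = 9 and at most 15+16 = 31 < 33.
Any 14th integer completes one of the 11 pairs, so 14 choices force a sum of 33.

14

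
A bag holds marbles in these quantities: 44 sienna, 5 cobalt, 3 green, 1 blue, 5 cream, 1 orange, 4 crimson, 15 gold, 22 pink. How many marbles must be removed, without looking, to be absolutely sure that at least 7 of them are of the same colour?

38

An adversary could hand out at most 6 marbles per colour (6 colours run out sooner): 6 + 5 + 3 + 1 + 5 + 1 + 4 + 6 + 6 = 37 marbles and still no colour has 7.
One more marble lands in a colour already at 6, so 38 draws are enough and 37 are not.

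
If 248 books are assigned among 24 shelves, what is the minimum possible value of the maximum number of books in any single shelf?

Pigeonhole: the 24 shelves are the holes and the 248 books are the pigeons.
If every shelf held at most 10 books, the total would be at most 24 × 10 = 240, which is less than 248.
So some shelf holds at least ⌈248/24⌉ = 11 books.

11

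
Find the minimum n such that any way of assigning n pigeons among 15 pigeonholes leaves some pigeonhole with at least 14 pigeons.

196

With 195 pigeons one could put exactly 13 in each of the 15 pigeonholes, and no pigeonhole would reach 14.
One more pigeon must land in a pigeonhole that already has 13, giving it 14.
So 15 × 13 + 1 = 196 pigeons are required.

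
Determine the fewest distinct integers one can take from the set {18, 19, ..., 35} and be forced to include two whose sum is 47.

13

A set avoiding the sum 47 can contain at most one of each pair {x, 47−x}, plus the 6 elements whose complement lies outside the range.
The integers 24, …, 35 (12 of them) are such a set: any two sum to at least 24+25 = 49 > 47.
Any 13th integer completes one of the 6 pairs, so 13 choices force a sum of 47.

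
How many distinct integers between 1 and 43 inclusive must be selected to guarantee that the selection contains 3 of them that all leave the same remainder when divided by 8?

17

By pigeonhole, the 8 residue classes mod 8 are the pigeonholes.
With 16 integers one could put 2 in each residue class and have no class reach 3.
The 17th integer pushes some class to 3, so 8·2 + 1 = 17.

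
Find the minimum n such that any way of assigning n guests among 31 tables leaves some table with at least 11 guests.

311

With 310 guests one could put exactly 10 in each of the 31 tables, and no table would reach 11.
By pigeonhole, one more guest must land in a table that already has 10, giving it 11.
So 31 × 10 + 1 = 311 guests are required.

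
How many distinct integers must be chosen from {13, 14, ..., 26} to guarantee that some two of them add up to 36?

Group the elements by complementary pair {x, 36−x}: {13,23}, {14,22}, {15,21}, …, giving 5 two-element pairs; the single value 18 (it cannot pair with itself since the integers are distinct); and 3 integers whose partner 36−x falls outside [13,26].
Pigeonhole: treating each of those 9 groups as a pigeonhole, one can pick one integer per group — 9 integers — with no two summing to 36.
The 10th integer lands in an occupied pair, forcing a sum of 36.

10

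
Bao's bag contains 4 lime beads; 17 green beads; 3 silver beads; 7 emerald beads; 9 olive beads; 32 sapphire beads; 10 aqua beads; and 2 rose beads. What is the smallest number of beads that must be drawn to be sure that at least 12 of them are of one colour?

58

An adversary could hand out at most 11 beads per colour (6 colours run out sooner): 4 + 11 + 3 + 7 + 9 + 11 + 10 + 2 = 57 beads and still no colour has 12.
One more bead lands in a colour already at 11, so 58 draws are enough and 57 are not.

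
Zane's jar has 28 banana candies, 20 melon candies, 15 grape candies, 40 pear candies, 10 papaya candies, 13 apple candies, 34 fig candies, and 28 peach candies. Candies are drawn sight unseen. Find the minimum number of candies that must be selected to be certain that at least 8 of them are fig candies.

In the worst case for collecting fig candies, every non-fig candy comes out first.
There are 28 + 20 + 15 + 40 + 10 + 13 + 28 = 154 non-fig candies altogether.
After those, each further candy must be fig, so 154 + 8 = 162 draws guarantee 8 fig candies.

162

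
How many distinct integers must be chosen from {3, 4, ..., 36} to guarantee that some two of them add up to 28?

Group the elements by complementary pair {x, 28−x}: {3,25}, {4,24}, {5,23}, …, giving 11 two-element pairs, the single value 14 (it cannot pair with itself since the integers are distinct), and 11 integers whose partner 28−x falls outside [3,36].
Pigeonhole: treating each of those 23 groups as a pigeonhole, one can pick one integer per group — 23 integers — with no two summing to 28.
The 24th integer lands in an occupied pair, forcing a sum of 28.

24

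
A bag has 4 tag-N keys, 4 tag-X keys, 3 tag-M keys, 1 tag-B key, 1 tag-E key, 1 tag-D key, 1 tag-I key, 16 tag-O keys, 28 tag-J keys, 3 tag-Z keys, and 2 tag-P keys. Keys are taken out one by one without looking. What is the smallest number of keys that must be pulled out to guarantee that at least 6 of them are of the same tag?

By pigeonhole, put each drawn key into a box by tag. The largest draw with every box below 6 takes min(count, 5) from each tag; tags with fewer than 5 contribute all they have.
Σ min(cᵢ, 5) = 4 + 4 + 3 + 1 + 1 + 1 + 1 + 5 + 5 + 3 + 2 = 30.
Draw number 30 + 1 = 31 must push one box to 6.

31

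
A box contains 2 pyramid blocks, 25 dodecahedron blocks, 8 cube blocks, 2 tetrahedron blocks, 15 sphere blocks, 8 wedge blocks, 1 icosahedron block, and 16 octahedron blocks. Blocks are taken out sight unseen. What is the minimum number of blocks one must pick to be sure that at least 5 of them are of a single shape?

26

An adversary could hand out at most 4 blocks per shape (pyramid, tetrahedron, icosahedron run out sooner): 2 + 4 + 4 + 2 + 4 + 4 + 1 + 4 = 25 blocks and still no shape has 5.
By the pigeonhole principle, one more block lands in a shape already at 4, so 26 draws are enough and 25 are not.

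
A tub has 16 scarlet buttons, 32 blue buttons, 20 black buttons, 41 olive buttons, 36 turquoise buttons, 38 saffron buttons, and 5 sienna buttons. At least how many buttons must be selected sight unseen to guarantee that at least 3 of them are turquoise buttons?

In the worst case for collecting turquoise buttons, every non-turquoise button comes out first.
There are 16 + 32 + 20 + 41 + 38 + 5 = 152 non-turquoise buttons altogether.
After those, each further button must be turquoise, so 152 + 3 = 155 draws guarantee 3 turquoise buttons.

155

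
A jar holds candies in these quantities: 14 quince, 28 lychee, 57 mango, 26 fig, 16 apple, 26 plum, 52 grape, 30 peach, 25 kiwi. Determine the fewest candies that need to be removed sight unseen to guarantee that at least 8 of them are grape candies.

In the worst case for collecting grape candies, every non-grape candy comes out first.
There are 14 + 28 + 57 + 26 + 16 + 26 + 30 + 25 = 222 non-grape candies altogether.
After those, each further candy must be grape, so 222 + 8 = 230 draws guarantee 8 grape candies.

230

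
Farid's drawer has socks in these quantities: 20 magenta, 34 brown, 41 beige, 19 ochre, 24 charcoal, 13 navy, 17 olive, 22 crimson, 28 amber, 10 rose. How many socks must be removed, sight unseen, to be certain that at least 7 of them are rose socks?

225

In the worst case for collecting rose socks, every non-rose sock comes out first.
There are 20 + 34 + 41 + 19 + 24 + 13 + 17 + 22 + 28 = 218 non-rose socks altogether.
After those, each further sock must be rose, so 218 + 7 = 225 draws guarantee 7 rose socks.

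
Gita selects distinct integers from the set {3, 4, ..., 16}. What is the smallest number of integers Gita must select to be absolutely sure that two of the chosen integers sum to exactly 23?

Two chosen integers sum to 23 exactly when both halves of some pair {x, 23−x} with 7 ≤ x ≤ 23−x ≤ 16 are chosen — 5 such pairs.
The remaining 4 elements (those with no distinct partner in range) can never complete a 23-sum, so the worst case takes all of them and one from each pair: 4 + 5 = 9.
The 10th integer has to be the second member of some pair, so 9 + 1 = 10.

10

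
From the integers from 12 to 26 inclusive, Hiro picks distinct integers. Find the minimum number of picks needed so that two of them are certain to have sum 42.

A set avoiding the sum 42 can contain at most one of each pair {x, 42−x}, plus the 5 elements whose complement lies outside the range or equal to its own complement.
The integers 12, …, 21 (10 of them) are such a set: any two sum to at least 12+13 = 25 and at most 20+21 = 41 < 42.
Any 11th integer completes one of the 5 pairs, so 11 choices force a sum of 42.

11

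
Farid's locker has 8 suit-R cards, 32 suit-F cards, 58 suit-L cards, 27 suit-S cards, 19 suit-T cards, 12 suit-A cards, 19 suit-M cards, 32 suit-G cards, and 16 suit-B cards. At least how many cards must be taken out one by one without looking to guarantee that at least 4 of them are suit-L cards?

169

In the worst case for collecting suit-L cards, every non-suit-L card comes out first.
There are 8 + 32 + 27 + 19 + 12 + 19 + 32 + 16 = 165 non-suit-L cards altogether.
After those, each further card must be suit-L, so 165 + 4 = 169 draws guarantee 4 suit-L cards.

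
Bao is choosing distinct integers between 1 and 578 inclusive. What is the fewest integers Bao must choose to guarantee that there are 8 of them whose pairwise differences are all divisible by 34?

239

Integers whose pairwise differences are multiples of 34 are exactly those sharing a remainder mod 34. By pigeonhole, the 34 residue classes mod 34 are the pigeonholes.
With 238 integers one could put 7 in each residue class and have no class reach 8.
The 239th integer pushes some class to 8, so 34·7 + 1 = 239.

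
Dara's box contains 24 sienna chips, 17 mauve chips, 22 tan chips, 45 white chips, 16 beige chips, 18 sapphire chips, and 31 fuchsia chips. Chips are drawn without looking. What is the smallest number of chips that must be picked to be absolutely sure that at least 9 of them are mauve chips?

165

In the worst case for collecting mauve chips, every non-mauve chip comes out first.
There are 24 + 22 + 45 + 16 + 18 + 31 = 156 non-mauve chips altogether.
After those, each further chip must be mauve, so 156 + 9 = 165 draws guarantee 9 mauve chips.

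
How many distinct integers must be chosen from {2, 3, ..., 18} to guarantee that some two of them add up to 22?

11

A set avoiding the sum 22 can contain at most one of each pair {x, 22−x}, plus the 3 elements whose complement lies outside the range or equal to its own complement.
The integers 2, …, 11 (10 of them) are such a set: any two sum to at least 2+3 = 5 and at most 10+11 = 21 < 22.
Any 11th integer completes one of the 7 pairs, so 11 choices force a sum of 22.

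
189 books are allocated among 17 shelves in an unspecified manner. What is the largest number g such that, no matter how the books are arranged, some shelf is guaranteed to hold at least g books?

12

By pigeonhole, the 17 shelves are the holes and the 189 books are the pigeons.
If every shelf held at most 11 books, the total would be at most 17 × 11 = 187, which is less than 189.
So some shelf holds at least ⌈189/17⌉ = 12 books.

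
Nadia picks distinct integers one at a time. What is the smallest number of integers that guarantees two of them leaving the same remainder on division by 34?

The 34 residue classes mod 34 are the pigeonholes.
With 34 integers one could put 1 in each residue class and have no class reach 2.
The 35th integer pushes some class to 2, so 34·1 + 1 = 35.

35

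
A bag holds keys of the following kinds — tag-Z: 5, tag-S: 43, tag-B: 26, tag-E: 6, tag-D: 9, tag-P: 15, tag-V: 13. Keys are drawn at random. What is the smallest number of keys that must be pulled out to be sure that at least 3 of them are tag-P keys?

105

In the worst case for collecting tag-P keys, every non-tag-P key comes out first.
There are 5 + 43 + 26 + 6 + 9 + 13 = 102 non-tag-P keys altogether.
After those, each further key must be tag-P, so 102 + 3 = 105 draws guarantee 3 tag-P keys.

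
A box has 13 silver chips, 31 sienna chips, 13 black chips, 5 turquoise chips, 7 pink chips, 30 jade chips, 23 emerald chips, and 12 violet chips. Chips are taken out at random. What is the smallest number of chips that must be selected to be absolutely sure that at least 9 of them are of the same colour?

61

An adversary could hand out at most 8 chips per colour (turquoise, pink run out sooner): 8 + 8 + 8 + 5 + 7 + 8 + 8 + 8 = 60 chips and still no colour has 9.
Pigeonhole: one more chip lands in a colour already at 8, so 61 draws are enough and 60 are not.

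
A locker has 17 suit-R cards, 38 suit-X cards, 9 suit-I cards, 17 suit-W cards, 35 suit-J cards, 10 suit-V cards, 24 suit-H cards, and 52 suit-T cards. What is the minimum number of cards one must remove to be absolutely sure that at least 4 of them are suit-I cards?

197

In the worst case for collecting suit-I cards, every non-suit-I card comes out first.
There are 17 + 38 + 17 + 35 + 10 + 24 + 52 = 193 non-suit-I cards altogether.
After those, each further card must be suit-I, so 193 + 4 = 197 draws guarantee 4 suit-I cards.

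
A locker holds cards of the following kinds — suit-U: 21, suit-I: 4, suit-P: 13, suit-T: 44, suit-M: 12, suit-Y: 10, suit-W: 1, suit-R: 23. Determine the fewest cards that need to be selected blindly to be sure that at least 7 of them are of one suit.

Pigeonhole: put each drawn card into a box by suit. The largest draw with every box below 7 takes min(count, 6) from each suit; suits with fewer than 6 contribute all they have.
Σ min(cᵢ, 6) = 6 + 4 + 6 + 6 + 6 + 6 + 1 + 6 = 41.
Draw number 41 + 1 = 42 must push one box to 7.

42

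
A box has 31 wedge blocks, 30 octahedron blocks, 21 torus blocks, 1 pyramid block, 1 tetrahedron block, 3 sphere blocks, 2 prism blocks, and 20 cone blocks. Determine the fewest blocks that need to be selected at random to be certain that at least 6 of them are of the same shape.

Pigeonhole: put each drawn block into a box by shape. The largest draw with every box below 6 takes min(count, 5) from each shape; shapes with fewer than 5 contribute all they have.
Σ min(cᵢ, 5) = 5 + 5 + 5 + 1 + 1 + 3 + 2 + 5 = 27.
Draw number 27 + 1 = 28 must push one box to 6.

28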